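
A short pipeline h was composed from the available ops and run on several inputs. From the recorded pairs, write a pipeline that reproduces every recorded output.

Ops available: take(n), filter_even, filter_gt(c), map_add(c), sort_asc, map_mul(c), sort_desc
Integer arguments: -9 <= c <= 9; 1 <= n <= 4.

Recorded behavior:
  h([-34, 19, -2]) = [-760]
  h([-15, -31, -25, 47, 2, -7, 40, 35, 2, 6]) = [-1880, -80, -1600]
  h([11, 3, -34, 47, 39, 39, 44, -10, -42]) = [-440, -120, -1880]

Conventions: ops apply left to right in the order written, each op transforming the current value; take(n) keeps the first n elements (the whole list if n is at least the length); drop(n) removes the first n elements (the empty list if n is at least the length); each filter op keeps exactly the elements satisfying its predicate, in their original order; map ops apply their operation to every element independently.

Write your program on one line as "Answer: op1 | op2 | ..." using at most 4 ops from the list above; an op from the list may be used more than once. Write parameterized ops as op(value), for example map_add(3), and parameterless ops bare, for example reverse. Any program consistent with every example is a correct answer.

map_mul(8) | filter_gt(-5) | map_mul(-5) | take(3)

Check, running the answer program on each example:
  [-34, 19, -2] -> [-272, 152, -16] -> [152] -> [-760] -> [-760]
  [-15, -31, -25, 47, 2, -7, 40, 35, 2, 6] -> [-120, -248, -200, 376, 16, -56, 320, 280, 16, 48] -> [376, 16, 320, 280, 16, 48] -> [-1880, -80, -1600, -1400, -80, -240] -> [-1880, -80, -1600]
  [11, 3, -34, 47, 39, 39, 44, -10, -42] -> [88, 24, -272, 376, 312, 312, 352, -80, -336] -> [88, 24, 376, 312, 312, 352] -> [-440, -120, -1880, -1560, -1560, -1760] -> [-440, -120, -1880]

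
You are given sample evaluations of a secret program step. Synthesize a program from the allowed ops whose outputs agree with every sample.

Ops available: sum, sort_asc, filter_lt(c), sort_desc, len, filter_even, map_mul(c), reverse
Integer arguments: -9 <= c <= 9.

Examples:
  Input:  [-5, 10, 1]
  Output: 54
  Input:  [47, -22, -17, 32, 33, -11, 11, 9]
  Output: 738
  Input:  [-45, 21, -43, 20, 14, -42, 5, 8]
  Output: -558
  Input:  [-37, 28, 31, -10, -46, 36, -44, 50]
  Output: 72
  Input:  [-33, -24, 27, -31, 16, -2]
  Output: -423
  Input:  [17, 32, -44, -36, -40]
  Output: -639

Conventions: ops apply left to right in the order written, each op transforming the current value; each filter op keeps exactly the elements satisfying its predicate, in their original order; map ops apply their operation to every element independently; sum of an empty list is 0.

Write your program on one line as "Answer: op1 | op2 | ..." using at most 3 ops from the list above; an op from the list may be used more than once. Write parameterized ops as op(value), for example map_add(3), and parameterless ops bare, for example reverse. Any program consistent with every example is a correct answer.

map_mul(9) | sum

Check, running the answer program on each example:
  [-5, 10, 1] -> [-45, 90, 9] -> 54
  [47, -22, -17, 32, 33, -11, 11, 9] -> [423, -198, -153, 288, 297, -99, 99, 81] -> 738
  [-45, 21, -43, 20, 14, -42, 5, 8] -> [-405, 189, -387, 180, 126, -378, 45, 72] -> -558
  [-37, 28, 31, -10, -46, 36, -44, 50] -> [-333, 252, 279, -90, -414, 324, -396, 450] -> 72
  [-33, -24, 27, -31, 16, -2] -> [-297, -216, 243, -279, 144, -18] -> -423
  [17, 32, -44, -36, -40] -> [153, 288, -396, -324, -360] -> -639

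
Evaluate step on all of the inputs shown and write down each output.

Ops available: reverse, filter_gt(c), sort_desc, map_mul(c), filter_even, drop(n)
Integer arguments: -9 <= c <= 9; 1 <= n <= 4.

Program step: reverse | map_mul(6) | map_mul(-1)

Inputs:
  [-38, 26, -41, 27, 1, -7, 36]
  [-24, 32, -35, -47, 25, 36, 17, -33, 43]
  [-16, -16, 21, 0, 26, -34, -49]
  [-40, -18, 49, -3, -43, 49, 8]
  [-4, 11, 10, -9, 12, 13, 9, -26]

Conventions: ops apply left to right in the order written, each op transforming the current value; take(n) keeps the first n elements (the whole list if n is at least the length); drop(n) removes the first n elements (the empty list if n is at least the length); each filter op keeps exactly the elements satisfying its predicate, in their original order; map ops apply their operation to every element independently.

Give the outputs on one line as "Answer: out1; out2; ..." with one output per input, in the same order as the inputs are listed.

Execution, op by op:
  [-38, 26, -41, 27, 1, -7, 36] -> [36, -7, 1, 27, -41, 26, -38] -> [216, -42, 6, 162, -246, 156, -228] -> [-216, 42, -6, -162, 246, -156, 228]
  [-24, 32, -35, -47, 25, 36, 17, -33, 43] -> [43, -33, 17, 36, 25, -47, -35, 32, -24] -> [258, -198, 102, 216, 150, -282, -210, 192, -144] -> [-258, 198, -102, -216, -150, 282, 210, -192, 144]
  [-16, -16, 21, 0, 26, -34, -49] -> [-49, -34, 26, 0, 21, -16, -16] -> [-294, -204, 156, 0, 126, -96, -96] -> [294, 204, -156, 0, -126, 96, 96]
  [-40, -18, 49, -3, -43, 49, 8] -> [8, 49, -43, -3, 49, -18, -40] -> [48, 294, -258, -18, 294, -108, -240] -> [-48, -294, 258, 18, -294, 108, 240]
  [-4, 11, 10, -9, 12, 13, 9, -26] -> [-26, 9, 13, 12, -9, 10, 11, -4] -> [-156, 54, 78, 72, -54, 60, 66, -24] -> [156, -54, -78, -72, 54, -60, -66, 24]

[-216, 42, -6, -162, 246, -156, 228]; [-258, 198, -102, -216, -150, 282, 210, -192, 144]; [294, 204, -156, 0, -126, 96, 96]; [-48, -294, 258, 18, -294, 108, 240]; [156, -54, -78, -72, 54, -60, -66, 24]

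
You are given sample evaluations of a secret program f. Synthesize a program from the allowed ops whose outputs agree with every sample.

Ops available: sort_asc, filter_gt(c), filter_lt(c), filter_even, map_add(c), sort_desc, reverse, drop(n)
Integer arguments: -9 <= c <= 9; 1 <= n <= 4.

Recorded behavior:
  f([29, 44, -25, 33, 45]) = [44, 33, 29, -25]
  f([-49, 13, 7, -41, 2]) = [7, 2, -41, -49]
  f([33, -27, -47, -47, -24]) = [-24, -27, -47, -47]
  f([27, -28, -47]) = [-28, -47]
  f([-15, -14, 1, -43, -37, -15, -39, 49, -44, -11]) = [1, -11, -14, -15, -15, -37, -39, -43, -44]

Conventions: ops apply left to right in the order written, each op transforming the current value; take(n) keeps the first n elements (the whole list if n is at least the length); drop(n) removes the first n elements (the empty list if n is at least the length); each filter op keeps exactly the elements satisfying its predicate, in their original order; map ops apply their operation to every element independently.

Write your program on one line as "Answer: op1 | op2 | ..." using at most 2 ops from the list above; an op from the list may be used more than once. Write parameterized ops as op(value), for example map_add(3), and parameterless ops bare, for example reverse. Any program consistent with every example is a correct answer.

sort_desc | drop(1)

Check, running the answer program on each example:
  [29, 44, -25, 33, 45] -> [45, 44, 33, 29, -25] -> [44, 33, 29, -25]
  [-49, 13, 7, -41, 2] -> [13, 7, 2, -41, -49] -> [7, 2, -41, -49]
  [33, -27, -47, -47, -24] -> [33, -24, -27, -47, -47] -> [-24, -27, -47, -47]
  [27, -28, -47] -> [27, -28, -47] -> [-28, -47]
  [-15, -14, 1, -43, -37, -15, -39, 49, -44, -11] -> [49, 1, -11, -14, -15, -15, -37, -39, -43, -44] -> [1, -11, -14, -15, -15, -37, -39, -43, -44]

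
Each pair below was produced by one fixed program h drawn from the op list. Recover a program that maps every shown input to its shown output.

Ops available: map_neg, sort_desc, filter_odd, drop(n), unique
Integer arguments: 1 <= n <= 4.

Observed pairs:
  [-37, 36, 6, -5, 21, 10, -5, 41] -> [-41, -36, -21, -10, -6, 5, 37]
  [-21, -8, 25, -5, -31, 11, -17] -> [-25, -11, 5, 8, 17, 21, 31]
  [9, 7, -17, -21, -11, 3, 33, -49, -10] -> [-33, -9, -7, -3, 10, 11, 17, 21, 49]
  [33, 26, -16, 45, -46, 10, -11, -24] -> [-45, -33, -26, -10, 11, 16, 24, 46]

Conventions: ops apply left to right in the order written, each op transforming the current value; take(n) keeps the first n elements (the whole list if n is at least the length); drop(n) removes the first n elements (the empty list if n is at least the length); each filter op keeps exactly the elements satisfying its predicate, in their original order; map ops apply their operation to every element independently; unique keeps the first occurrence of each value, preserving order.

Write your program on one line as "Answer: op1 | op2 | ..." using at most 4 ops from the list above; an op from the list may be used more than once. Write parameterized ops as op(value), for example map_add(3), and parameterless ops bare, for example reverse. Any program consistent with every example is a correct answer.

unique | sort_desc | map_neg

Check, running the answer program on each example:
  [-37, 36, 6, -5, 21, 10, -5, 41] -> [-37, 36, 6, -5, 21, 10, 41] -> [41, 36, 21, 10, 6, -5, -37] -> [-41, -36, -21, -10, -6, 5, 37]
  [-21, -8, 25, -5, -31, 11, -17] -> [-21, -8, 25, -5, -31, 11, -17] -> [25, 11, -5, -8, -17, -21, -31] -> [-25, -11, 5, 8, 17, 21, 31]
  [9, 7, -17, -21, -11, 3, 33, -49, -10] -> [9, 7, -17, -21, -11, 3, 33, -49, -10] -> [33, 9, 7, 3, -10, -11, -17, -21, -49] -> [-33, -9, -7, -3, 10, 11, 17, 21, 49]
  [33, 26, -16, 45, -46, 10, -11, -24] -> [33, 26, -16, 45, -46, 10, -11, -24] -> [45, 33, 26, 10, -11, -16, -24, -46] -> [-45, -33, -26, -10, 11, 16, 24, 46]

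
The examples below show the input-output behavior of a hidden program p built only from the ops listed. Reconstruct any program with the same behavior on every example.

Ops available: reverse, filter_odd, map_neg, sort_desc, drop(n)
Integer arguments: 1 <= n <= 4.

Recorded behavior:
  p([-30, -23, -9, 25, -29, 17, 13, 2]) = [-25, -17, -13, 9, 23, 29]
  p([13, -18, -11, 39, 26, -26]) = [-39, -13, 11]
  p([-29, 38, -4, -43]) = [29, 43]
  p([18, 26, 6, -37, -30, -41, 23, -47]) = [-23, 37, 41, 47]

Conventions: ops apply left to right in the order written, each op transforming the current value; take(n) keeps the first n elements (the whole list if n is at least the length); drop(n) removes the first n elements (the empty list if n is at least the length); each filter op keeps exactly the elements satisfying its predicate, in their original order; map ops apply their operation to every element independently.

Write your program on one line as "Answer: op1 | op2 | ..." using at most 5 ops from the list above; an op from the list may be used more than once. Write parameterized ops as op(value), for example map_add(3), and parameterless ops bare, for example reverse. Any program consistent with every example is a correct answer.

map_neg | sort_desc | reverse | filter_odd

Check, running the answer program on each example:
  [-30, -23, -9, 25, -29, 17, 13, 2] -> [30, 23, 9, -25, 29, -17, -13, -2] -> [30, 29, 23, 9, -2, -13, -17, -25] -> [-25, -17, -13, -2, 9, 23, 29, 30] -> [-25, -17, -13, 9, 23, 29]
  [13, -18, -11, 39, 26, -26] -> [-13, 18, 11, -39, -26, 26] -> [26, 18, 11, -13, -26, -39] -> [-39, -26, -13, 11, 18, 26] -> [-39, -13, 11]
  [-29, 38, -4, -43] -> [29, -38, 4, 43] -> [43, 29, 4, -38] -> [-38, 4, 29, 43] -> [29, 43]
  [18, 26, 6, -37, -30, -41, 23, -47] -> [-18, -26, -6, 37, 30, 41, -23, 47] -> [47, 41, 37, 30, -6, -18, -23, -26] -> [-26, -23, -18, -6, 30, 37, 41, 47] -> [-23, 37, 41, 47]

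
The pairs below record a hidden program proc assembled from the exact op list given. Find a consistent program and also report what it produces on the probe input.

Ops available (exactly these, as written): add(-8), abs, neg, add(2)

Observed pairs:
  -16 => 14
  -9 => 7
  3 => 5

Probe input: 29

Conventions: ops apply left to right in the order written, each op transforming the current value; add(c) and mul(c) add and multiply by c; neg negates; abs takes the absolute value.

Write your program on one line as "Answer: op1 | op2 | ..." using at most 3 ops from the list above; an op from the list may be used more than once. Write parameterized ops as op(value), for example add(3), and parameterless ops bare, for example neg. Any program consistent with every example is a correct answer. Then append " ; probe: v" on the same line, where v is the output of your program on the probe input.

add(2) | abs ; probe: 31

Check, running the answer program on each example:
  -16 -> -14 -> 14
  -9 -> -7 -> 7
  3 -> 5 -> 5
  probe: 29 -> 31 -> 31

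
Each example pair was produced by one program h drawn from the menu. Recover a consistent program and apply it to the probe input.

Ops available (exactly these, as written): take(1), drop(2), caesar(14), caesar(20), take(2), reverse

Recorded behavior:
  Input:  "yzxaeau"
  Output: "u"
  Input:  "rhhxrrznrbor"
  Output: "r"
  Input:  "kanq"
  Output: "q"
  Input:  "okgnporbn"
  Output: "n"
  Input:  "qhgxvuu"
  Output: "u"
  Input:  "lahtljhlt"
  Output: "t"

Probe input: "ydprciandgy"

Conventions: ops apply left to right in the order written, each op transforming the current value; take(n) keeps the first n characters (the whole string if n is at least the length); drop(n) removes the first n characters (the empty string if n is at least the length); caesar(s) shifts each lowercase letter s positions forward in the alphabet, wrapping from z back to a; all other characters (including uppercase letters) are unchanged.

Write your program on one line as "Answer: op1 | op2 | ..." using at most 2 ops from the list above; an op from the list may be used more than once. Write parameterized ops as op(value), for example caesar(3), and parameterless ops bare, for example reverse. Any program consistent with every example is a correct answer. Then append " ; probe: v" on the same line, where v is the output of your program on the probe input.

reverse | take(1) ; probe: "y"

Check, running the answer program on each example:
  "yzxaeau" -> "uaeaxzy" -> "u"
  "rhhxrrznrbor" -> "robrnzrrxhhr" -> "r"
  "kanq" -> "qnak" -> "q"
  "okgnporbn" -> "nbropngko" -> "n"
  "qhgxvuu" -> "uuvxghq" -> "u"
  "lahtljhlt" -> "tlhjlthal" -> "t"
  probe: "ydprciandgy" -> "ygdnaicrpdy" -> "y"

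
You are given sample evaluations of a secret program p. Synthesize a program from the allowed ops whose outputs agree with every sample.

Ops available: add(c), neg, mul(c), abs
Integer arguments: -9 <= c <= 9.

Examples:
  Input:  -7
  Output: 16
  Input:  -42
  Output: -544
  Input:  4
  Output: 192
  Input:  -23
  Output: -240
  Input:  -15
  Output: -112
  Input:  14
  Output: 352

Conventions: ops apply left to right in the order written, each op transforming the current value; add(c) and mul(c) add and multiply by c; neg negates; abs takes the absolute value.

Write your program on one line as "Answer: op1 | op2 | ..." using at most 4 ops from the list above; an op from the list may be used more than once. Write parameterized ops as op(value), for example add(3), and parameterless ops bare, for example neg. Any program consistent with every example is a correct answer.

neg | add(-8) | mul(-2) | mul(8)

Check, running the answer program on each example:
  -7 -> 7 -> -1 -> 2 -> 16
  -42 -> 42 -> 34 -> -68 -> -544
  4 -> -4 -> -12 -> 24 -> 192
  -23 -> 23 -> 15 -> -30 -> -240
  -15 -> 15 -> 7 -> -14 -> -112
  14 -> -14 -> -22 -> 44 -> 352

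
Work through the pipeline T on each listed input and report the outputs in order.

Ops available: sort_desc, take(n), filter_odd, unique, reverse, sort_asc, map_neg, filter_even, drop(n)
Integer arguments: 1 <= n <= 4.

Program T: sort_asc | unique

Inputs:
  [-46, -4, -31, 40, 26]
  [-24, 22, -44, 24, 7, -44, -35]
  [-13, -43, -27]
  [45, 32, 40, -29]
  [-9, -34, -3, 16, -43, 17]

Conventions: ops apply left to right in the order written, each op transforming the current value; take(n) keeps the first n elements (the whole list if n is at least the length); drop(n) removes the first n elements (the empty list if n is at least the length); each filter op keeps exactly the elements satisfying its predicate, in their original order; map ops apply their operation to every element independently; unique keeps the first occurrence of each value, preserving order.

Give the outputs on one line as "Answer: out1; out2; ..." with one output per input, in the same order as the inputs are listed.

[-46, -31, -4, 26, 40]; [-44, -35, -24, 7, 22, 24]; [-43, -27, -13]; [-29, 32, 40, 45]; [-43, -34, -9, -3, 16, 17]

Execution, op by op:
  [-46, -4, -31, 40, 26] -> [-46, -31, -4, 26, 40] -> [-46, -31, -4, 26, 40]
  [-24, 22, -44, 24, 7, -44, -35] -> [-44, -44, -35, -24, 7, 22, 24] -> [-44, -35, -24, 7, 22, 24]
  [-13, -43, -27] -> [-43, -27, -13] -> [-43, -27, -13]
  [45, 32, 40, -29] -> [-29, 32, 40, 45] -> [-29, 32, 40, 45]
  [-9, -34, -3, 16, -43, 17] -> [-43, -34, -9, -3, 16, 17] -> [-43, -34, -9, -3, 16, 17]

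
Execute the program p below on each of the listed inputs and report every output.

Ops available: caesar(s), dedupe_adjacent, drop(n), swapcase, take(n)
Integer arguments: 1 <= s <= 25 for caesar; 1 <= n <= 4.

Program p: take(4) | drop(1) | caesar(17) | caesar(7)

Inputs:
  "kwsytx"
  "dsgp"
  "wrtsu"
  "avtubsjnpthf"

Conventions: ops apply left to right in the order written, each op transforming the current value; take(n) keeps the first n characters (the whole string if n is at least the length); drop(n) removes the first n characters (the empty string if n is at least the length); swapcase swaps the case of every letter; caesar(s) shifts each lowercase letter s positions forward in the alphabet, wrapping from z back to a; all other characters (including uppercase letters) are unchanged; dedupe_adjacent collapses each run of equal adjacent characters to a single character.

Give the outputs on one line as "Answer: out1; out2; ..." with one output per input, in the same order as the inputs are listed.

"uqw"; "qen"; "prq"; "trs"

Execution, op by op:
  "kwsytx" -> "kwsy" -> "wsy" -> "njp" -> "uqw"
  "dsgp" -> "dsgp" -> "sgp" -> "jxg" -> "qen"
  "wrtsu" -> "wrts" -> "rts" -> "ikj" -> "prq"
  "avtubsjnpthf" -> "avtu" -> "vtu" -> "mkl" -> "trs"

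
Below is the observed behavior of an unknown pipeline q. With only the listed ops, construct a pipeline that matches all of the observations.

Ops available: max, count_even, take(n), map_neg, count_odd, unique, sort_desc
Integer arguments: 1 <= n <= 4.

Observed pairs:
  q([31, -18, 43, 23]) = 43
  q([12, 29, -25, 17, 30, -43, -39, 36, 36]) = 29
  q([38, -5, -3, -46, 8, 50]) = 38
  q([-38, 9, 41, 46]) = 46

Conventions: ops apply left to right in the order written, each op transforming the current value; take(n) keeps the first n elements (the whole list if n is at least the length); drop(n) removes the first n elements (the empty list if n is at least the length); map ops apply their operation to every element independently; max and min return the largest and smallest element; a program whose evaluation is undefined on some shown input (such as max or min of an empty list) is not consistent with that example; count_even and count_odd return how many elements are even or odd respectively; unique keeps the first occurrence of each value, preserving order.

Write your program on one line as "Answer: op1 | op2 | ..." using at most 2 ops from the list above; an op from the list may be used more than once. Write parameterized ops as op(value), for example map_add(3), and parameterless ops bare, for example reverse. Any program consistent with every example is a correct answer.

take(4) | max

Check, running the answer program on each example:
  [31, -18, 43, 23] -> [31, -18, 43, 23] -> 43
  [12, 29, -25, 17, 30, -43, -39, 36, 36] -> [12, 29, -25, 17] -> 29
  [38, -5, -3, -46, 8, 50] -> [38, -5, -3, -46] -> 38
  [-38, 9, 41, 46] -> [-38, 9, 41, 46] -> 46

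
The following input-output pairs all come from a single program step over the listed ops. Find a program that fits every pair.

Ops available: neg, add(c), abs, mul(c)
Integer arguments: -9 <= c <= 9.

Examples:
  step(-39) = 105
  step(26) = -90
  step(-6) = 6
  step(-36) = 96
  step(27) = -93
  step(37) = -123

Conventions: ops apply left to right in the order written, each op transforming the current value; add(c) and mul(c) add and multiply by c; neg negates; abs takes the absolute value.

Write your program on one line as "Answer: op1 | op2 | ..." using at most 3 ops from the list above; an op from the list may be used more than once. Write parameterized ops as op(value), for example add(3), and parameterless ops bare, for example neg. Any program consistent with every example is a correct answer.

add(1) | add(3) | mul(-3)

Check, running the answer program on each example:
  -39 -> -38 -> -35 -> 105
  26 -> 27 -> 30 -> -90
  -6 -> -5 -> -2 -> 6
  -36 -> -35 -> -32 -> 96
  27 -> 28 -> 31 -> -93
  37 -> 38 -> 41 -> -123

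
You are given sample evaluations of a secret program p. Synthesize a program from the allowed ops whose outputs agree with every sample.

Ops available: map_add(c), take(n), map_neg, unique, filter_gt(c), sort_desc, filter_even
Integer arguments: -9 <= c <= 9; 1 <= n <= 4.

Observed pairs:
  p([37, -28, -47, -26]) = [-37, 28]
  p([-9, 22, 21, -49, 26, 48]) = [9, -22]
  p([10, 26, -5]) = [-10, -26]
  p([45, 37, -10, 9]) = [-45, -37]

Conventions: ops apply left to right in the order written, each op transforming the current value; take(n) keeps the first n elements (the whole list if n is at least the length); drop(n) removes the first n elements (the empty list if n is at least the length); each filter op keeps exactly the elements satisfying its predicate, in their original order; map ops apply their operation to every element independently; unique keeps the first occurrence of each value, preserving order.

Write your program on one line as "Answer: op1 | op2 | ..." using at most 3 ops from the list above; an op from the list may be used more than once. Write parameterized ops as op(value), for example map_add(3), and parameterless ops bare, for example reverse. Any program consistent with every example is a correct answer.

take(4) | take(2) | map_neg

Check, running the answer program on each example:
  [37, -28, -47, -26] -> [37, -28, -47, -26] -> [37, -28] -> [-37, 28]
  [-9, 22, 21, -49, 26, 48] -> [-9, 22, 21, -49] -> [-9, 22] -> [9, -22]
  [10, 26, -5] -> [10, 26, -5] -> [10, 26] -> [-10, -26]
  [45, 37, -10, 9] -> [45, 37, -10, 9] -> [45, 37] -> [-45, -37]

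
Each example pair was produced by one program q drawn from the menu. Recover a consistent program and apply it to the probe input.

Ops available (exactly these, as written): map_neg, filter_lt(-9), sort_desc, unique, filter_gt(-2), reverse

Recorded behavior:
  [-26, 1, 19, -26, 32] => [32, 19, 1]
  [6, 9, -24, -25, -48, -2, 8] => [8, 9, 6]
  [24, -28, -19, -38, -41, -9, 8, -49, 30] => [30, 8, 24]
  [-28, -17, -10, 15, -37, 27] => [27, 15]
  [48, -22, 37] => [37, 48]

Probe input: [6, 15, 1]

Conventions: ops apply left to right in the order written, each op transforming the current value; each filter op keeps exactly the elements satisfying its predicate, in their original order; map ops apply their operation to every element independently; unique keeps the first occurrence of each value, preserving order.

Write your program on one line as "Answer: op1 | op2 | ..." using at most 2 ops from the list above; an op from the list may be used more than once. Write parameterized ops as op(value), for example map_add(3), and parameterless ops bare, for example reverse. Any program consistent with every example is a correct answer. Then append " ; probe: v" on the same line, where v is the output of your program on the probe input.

filter_gt(-2) | reverse ; probe: [1, 15, 6]

Check, running the answer program on each example:
  [-26, 1, 19, -26, 32] -> [1, 19, 32] -> [32, 19, 1]
  [6, 9, -24, -25, -48, -2, 8] -> [6, 9, 8] -> [8, 9, 6]
  [24, -28, -19, -38, -41, -9, 8, -49, 30] -> [24, 8, 30] -> [30, 8, 24]
  [-28, -17, -10, 15, -37, 27] -> [15, 27] -> [27, 15]
  [48, -22, 37] -> [48, 37] -> [37, 48]
  probe: [6, 15, 1] -> [6, 15, 1] -> [1, 15, 6]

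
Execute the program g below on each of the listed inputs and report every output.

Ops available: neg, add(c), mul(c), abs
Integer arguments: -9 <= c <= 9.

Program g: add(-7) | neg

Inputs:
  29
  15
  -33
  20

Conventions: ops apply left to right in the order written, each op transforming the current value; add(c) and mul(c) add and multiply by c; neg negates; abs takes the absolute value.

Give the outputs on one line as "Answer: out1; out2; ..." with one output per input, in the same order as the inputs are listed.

-22; -8; 40; -13

Execution, op by op:
  29 -> 22 -> -22
  15 -> 8 -> -8
  -33 -> -40 -> 40
  20 -> 13 -> -13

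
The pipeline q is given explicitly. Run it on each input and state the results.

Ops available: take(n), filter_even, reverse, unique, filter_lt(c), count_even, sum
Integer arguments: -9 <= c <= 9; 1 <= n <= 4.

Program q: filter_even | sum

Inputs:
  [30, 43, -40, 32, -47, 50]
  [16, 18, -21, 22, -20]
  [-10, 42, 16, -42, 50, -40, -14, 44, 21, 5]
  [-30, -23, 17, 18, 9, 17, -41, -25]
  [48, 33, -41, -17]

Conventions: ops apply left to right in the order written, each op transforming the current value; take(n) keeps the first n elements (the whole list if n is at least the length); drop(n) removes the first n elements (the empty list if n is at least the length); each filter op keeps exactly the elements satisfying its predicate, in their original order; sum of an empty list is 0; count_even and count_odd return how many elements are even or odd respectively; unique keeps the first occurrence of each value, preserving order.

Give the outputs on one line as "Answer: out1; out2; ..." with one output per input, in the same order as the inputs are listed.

Execution, op by op:
  [30, 43, -40, 32, -47, 50] -> [30, -40, 32, 50] -> 72
  [16, 18, -21, 22, -20] -> [16, 18, 22, -20] -> 36
  [-10, 42, 16, -42, 50, -40, -14, 44, 21, 5] -> [-10, 42, 16, -42, 50, -40, -14, 44] -> 46
  [-30, -23, 17, 18, 9, 17, -41, -25] -> [-30, 18] -> -12
  [48, 33, -41, -17] -> [48] -> 48

72; 36; 46; -12; 48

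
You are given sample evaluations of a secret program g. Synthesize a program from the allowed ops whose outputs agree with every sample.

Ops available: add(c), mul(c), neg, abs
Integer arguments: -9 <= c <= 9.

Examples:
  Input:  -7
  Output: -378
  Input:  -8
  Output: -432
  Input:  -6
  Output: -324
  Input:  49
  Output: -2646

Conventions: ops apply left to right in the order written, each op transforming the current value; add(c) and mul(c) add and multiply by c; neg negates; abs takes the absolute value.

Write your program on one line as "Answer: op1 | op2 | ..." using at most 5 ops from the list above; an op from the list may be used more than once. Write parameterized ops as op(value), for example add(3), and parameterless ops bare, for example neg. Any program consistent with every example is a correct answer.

abs | mul(9) | mul(6) | neg

Check, running the answer program on each example:
  -7 -> 7 -> 63 -> 378 -> -378
  -8 -> 8 -> 72 -> 432 -> -432
  -6 -> 6 -> 54 -> 324 -> -324
  49 -> 49 -> 441 -> 2646 -> -2646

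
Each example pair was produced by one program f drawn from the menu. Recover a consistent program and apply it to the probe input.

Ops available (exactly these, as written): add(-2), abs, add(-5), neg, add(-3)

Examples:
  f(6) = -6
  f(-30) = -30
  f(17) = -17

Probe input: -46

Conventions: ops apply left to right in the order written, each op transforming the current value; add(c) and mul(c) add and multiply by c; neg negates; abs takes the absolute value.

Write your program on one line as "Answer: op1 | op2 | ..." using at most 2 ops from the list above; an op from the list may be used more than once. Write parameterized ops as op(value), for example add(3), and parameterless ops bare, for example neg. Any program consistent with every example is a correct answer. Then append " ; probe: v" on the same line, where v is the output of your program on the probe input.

abs | neg ; probe: -46

Check, running the answer program on each example:
  6 -> 6 -> -6
  -30 -> 30 -> -30
  17 -> 17 -> -17
  probe: -46 -> 46 -> -46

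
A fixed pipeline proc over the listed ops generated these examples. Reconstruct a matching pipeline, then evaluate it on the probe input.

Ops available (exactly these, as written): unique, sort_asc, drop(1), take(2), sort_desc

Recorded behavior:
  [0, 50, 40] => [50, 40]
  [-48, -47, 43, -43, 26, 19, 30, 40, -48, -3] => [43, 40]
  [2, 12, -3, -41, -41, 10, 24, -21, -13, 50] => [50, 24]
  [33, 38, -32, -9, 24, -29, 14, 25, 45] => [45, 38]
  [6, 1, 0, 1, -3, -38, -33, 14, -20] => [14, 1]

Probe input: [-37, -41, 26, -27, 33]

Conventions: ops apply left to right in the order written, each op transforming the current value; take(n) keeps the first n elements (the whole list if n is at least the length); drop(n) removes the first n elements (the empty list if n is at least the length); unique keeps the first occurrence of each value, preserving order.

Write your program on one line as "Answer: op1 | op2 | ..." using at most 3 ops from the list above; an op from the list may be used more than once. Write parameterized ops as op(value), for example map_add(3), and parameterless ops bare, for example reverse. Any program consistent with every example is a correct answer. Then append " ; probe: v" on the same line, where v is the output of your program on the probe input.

drop(1) | sort_desc | take(2) ; probe: [33, 26]

Check, running the answer program on each example:
  [0, 50, 40] -> [50, 40] -> [50, 40] -> [50, 40]
  [-48, -47, 43, -43, 26, 19, 30, 40, -48, -3] -> [-47, 43, -43, 26, 19, 30, 40, -48, -3] -> [43, 40, 30, 26, 19, -3, -43, -47, -48] -> [43, 40]
  [2, 12, -3, -41, -41, 10, 24, -21, -13, 50] -> [12, -3, -41, -41, 10, 24, -21, -13, 50] -> [50, 24, 12, 10, -3, -13, -21, -41, -41] -> [50, 24]
  [33, 38, -32, -9, 24, -29, 14, 25, 45] -> [38, -32, -9, 24, -29, 14, 25, 45] -> [45, 38, 25, 24, 14, -9, -29, -32] -> [45, 38]
  [6, 1, 0, 1, -3, -38, -33, 14, -20] -> [1, 0, 1, -3, -38, -33, 14, -20] -> [14, 1, 1, 0, -3, -20, -33, -38] -> [14, 1]
  probe: [-37, -41, 26, -27, 33] -> [-41, 26, -27, 33] -> [33, 26, -27, -41] -> [33, 26]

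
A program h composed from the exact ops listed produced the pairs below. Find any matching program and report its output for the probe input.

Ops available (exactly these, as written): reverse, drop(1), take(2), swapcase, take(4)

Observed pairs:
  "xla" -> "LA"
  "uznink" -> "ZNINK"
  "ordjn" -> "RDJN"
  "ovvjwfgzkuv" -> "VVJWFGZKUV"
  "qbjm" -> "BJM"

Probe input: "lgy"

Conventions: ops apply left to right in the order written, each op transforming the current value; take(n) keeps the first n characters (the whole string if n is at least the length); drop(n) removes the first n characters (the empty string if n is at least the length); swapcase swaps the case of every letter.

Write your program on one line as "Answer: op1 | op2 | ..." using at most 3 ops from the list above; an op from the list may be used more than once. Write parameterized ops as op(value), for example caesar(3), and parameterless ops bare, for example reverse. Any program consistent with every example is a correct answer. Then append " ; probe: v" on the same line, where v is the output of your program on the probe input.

drop(1) | swapcase ; probe: "GY"

Check, running the answer program on each example:
  "xla" -> "la" -> "LA"
  "uznink" -> "znink" -> "ZNINK"
  "ordjn" -> "rdjn" -> "RDJN"
  "ovvjwfgzkuv" -> "vvjwfgzkuv" -> "VVJWFGZKUV"
  "qbjm" -> "bjm" -> "BJM"
  probe: "lgy" -> "gy" -> "GY"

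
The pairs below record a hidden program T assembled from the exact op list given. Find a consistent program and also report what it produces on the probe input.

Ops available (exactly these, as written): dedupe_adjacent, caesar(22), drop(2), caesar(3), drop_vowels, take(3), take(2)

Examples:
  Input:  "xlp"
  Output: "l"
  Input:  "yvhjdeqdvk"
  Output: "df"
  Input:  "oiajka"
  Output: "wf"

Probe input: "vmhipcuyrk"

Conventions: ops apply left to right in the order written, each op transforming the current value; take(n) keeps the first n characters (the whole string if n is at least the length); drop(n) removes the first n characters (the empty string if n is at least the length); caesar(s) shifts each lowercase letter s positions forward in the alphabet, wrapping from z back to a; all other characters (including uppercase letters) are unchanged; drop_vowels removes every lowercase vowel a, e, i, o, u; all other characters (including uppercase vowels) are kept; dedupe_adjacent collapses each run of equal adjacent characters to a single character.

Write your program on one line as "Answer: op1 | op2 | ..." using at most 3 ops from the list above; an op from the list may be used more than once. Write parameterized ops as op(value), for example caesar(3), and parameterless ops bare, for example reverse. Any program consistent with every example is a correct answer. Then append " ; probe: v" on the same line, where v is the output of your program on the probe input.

caesar(22) | drop(2) | take(2) ; probe: "de"

Check, running the answer program on each example:
  "xlp" -> "thl" -> "l" -> "l"
  "yvhjdeqdvk" -> "urdfzamzrg" -> "dfzamzrg" -> "df"
  "oiajka" -> "kewfgw" -> "wfgw" -> "wf"
  probe: "vmhipcuyrk" -> "ridelyqung" -> "delyqung" -> "de"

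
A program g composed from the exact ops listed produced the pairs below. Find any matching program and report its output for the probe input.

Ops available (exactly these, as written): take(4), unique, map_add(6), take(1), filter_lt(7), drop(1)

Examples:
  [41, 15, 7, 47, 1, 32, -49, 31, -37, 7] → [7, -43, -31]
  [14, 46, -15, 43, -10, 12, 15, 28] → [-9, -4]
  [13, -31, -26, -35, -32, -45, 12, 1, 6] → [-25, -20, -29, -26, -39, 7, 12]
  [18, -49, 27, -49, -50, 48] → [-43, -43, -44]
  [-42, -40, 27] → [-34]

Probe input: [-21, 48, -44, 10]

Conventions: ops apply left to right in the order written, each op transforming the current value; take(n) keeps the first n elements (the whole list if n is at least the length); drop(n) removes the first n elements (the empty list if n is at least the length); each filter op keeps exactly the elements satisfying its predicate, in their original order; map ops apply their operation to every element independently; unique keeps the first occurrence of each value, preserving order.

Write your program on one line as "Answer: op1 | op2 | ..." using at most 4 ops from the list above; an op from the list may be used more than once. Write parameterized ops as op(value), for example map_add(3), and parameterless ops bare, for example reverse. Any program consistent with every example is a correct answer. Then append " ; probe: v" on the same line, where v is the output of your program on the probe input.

drop(1) | filter_lt(7) | map_add(6) ; probe: [-38]

Check, running the answer program on each example:
  [41, 15, 7, 47, 1, 32, -49, 31, -37, 7] -> [15, 7, 47, 1, 32, -49, 31, -37, 7] -> [1, -49, -37] -> [7, -43, -31]
  [14, 46, -15, 43, -10, 12, 15, 28] -> [46, -15, 43, -10, 12, 15, 28] -> [-15, -10] -> [-9, -4]
  [13, -31, -26, -35, -32, -45, 12, 1, 6] -> [-31, -26, -35, -32, -45, 12, 1, 6] -> [-31, -26, -35, -32, -45, 1, 6] -> [-25, -20, -29, -26, -39, 7, 12]
  [18, -49, 27, -49, -50, 48] -> [-49, 27, -49, -50, 48] -> [-49, -49, -50] -> [-43, -43, -44]
  [-42, -40, 27] -> [-40, 27] -> [-40] -> [-34]
  probe: [-21, 48, -44, 10] -> [48, -44, 10] -> [-44] -> [-38]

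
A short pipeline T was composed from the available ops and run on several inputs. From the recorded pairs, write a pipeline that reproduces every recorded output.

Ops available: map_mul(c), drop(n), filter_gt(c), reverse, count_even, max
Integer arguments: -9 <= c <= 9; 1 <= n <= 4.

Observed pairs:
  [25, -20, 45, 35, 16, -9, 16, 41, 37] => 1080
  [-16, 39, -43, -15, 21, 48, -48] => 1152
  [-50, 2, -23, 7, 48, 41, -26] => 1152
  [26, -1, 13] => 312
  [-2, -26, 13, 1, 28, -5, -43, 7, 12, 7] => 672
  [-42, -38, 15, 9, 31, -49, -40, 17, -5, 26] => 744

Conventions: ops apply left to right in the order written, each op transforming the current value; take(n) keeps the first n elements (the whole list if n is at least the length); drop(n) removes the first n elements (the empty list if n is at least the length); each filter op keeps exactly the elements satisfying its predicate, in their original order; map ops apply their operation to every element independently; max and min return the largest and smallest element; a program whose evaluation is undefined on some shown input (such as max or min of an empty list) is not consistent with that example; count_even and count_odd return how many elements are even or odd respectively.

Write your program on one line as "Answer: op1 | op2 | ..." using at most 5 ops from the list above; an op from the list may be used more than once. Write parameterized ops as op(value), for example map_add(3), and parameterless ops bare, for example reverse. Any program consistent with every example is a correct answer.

map_mul(6) | drop(2) | reverse | map_mul(4) | max

Check, running the answer program on each example:
  [25, -20, 45, 35, 16, -9, 16, 41, 37] -> [150, -120, 270, 210, 96, -54, 96, 246, 222] -> [270, 210, 96, -54, 96, 246, 222] -> [222, 246, 96, -54, 96, 210, 270] -> [888, 984, 384, -216, 384, 840, 1080] -> 1080
  [-16, 39, -43, -15, 21, 48, -48] -> [-96, 234, -258, -90, 126, 288, -288] -> [-258, -90, 126, 288, -288] -> [-288, 288, 126, -90, -258] -> [-1152, 1152, 504, -360, -1032] -> 1152
  [-50, 2, -23, 7, 48, 41, -26] -> [-300, 12, -138, 42, 288, 246, -156] -> [-138, 42, 288, 246, -156] -> [-156, 246, 288, 42, -138] -> [-624, 984, 1152, 168, -552] -> 1152
  [26, -1, 13] -> [156, -6, 78] -> [78] -> [78] -> [312] -> 312
  [-2, -26, 13, 1, 28, -5, -43, 7, 12, 7] -> [-12, -156, 78, 6, 168, -30, -258, 42, 72, 42] -> [78, 6, 168, -30, -258, 42, 72, 42] -> [42, 72, 42, -258, -30, 168, 6, 78] -> [168, 288, 168, -1032, -120, 672, 24, 312] -> 672
  [-42, -38, 15, 9, 31, -49, -40, 17, -5, 26] -> [-252, -228, 90, 54, 186, -294, -240, 102, -30, 156] -> [90, 54, 186, -294, -240, 102, -30, 156] -> [156, -30, 102, -240, -294, 186, 54, 90] -> [624, -120, 408, -960, -1176, 744, 216, 360] -> 744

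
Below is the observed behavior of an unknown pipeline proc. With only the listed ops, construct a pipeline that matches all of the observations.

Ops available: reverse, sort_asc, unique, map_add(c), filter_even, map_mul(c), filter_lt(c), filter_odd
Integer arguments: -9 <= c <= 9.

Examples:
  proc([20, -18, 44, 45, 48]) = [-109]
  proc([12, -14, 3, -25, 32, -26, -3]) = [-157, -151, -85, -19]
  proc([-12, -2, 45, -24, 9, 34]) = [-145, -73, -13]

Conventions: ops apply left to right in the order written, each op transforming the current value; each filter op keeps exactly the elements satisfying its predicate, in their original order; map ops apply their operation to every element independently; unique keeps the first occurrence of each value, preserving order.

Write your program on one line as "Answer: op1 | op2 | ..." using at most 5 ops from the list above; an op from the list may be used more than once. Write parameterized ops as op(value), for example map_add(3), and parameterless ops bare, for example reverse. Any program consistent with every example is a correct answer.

reverse | map_mul(6) | sort_asc | filter_lt(-4) | map_add(-1)

Check, running the answer program on each example:
  [20, -18, 44, 45, 48] -> [48, 45, 44, -18, 20] -> [288, 270, 264, -108, 120] -> [-108, 120, 264, 270, 288] -> [-108] -> [-109]
  [12, -14, 3, -25, 32, -26, -3] -> [-3, -26, 32, -25, 3, -14, 12] -> [-18, -156, 192, -150, 18, -84, 72] -> [-156, -150, -84, -18, 18, 72, 192] -> [-156, -150, -84, -18] -> [-157, -151, -85, -19]
  [-12, -2, 45, -24, 9, 34] -> [34, 9, -24, 45, -2, -12] -> [204, 54, -144, 270, -12, -72] -> [-144, -72, -12, 54, 204, 270] -> [-144, -72, -12] -> [-145, -73, -13]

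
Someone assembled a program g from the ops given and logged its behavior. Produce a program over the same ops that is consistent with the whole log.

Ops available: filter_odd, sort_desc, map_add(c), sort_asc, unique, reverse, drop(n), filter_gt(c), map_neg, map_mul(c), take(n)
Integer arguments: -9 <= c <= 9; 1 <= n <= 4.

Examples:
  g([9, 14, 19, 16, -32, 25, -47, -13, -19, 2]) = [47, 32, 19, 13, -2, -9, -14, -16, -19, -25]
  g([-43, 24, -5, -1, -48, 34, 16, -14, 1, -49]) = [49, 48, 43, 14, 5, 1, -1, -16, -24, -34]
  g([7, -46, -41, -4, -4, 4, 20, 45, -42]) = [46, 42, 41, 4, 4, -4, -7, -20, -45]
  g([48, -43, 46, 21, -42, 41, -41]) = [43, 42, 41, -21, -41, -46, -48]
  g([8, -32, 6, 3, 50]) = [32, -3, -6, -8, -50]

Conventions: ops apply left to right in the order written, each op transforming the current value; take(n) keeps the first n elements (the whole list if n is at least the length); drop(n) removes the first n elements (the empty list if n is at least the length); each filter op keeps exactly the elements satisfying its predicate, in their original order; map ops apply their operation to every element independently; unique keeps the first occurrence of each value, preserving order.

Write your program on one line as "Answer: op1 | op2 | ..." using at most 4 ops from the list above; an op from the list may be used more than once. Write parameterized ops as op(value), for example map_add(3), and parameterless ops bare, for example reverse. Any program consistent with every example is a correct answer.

sort_desc | reverse | map_neg

Check, running the answer program on each example:
  [9, 14, 19, 16, -32, 25, -47, -13, -19, 2] -> [25, 19, 16, 14, 9, 2, -13, -19, -32, -47] -> [-47, -32, -19, -13, 2, 9, 14, 16, 19, 25] -> [47, 32, 19, 13, -2, -9, -14, -16, -19, -25]
  [-43, 24, -5, -1, -48, 34, 16, -14, 1, -49] -> [34, 24, 16, 1, -1, -5, -14, -43, -48, -49] -> [-49, -48, -43, -14, -5, -1, 1, 16, 24, 34] -> [49, 48, 43, 14, 5, 1, -1, -16, -24, -34]
  [7, -46, -41, -4, -4, 4, 20, 45, -42] -> [45, 20, 7, 4, -4, -4, -41, -42, -46] -> [-46, -42, -41, -4, -4, 4, 7, 20, 45] -> [46, 42, 41, 4, 4, -4, -7, -20, -45]
  [48, -43, 46, 21, -42, 41, -41] -> [48, 46, 41, 21, -41, -42, -43] -> [-43, -42, -41, 21, 41, 46, 48] -> [43, 42, 41, -21, -41, -46, -48]
  [8, -32, 6, 3, 50] -> [50, 8, 6, 3, -32] -> [-32, 3, 6, 8, 50] -> [32, -3, -6, -8, -50]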